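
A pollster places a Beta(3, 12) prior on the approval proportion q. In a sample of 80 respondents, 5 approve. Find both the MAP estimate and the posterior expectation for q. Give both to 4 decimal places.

q_MAP = 0.0753, E[q|data] = 0.0842

Posterior: Beta(3+5, 12+75) = Beta(8, 87).
Mode = (8−1)/(8+87−2) = 7/93 = 0.0753.
Mean = 8/(8+87) = 8/95 = 0.0842.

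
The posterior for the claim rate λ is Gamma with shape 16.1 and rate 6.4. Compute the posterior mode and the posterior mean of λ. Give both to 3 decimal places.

Mode = (α−1)/β = 15.1/6.4 = 2.359.
Mean = α/β = 16.1/6.4 = 2.516.

posterior mode = 2.359, posterior mean = 2.516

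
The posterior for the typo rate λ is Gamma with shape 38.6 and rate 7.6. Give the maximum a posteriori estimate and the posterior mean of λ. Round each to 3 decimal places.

maximum a posteriori estimate = 4.947, posterior mean = 5.079

Mode = (α−1)/β = 37.6/7.6 = 4.947.
Mean = α/β = 38.6/7.6 = 5.079.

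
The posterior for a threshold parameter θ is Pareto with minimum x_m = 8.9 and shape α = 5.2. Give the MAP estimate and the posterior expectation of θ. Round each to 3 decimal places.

The Pareto density is strictly decreasing on [x_m, ∞), so the mode is x_m = 8.900.
Mean = α·x_m/(α−1) = 5.2·8.9/4.2 = 11.019.

MAP = 8.900; posterior mean = 11.019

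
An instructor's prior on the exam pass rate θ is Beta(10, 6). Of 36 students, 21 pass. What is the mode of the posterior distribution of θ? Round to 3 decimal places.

Posterior: Beta(10+21, 6+15) = Beta(31, 21).
Mode = (31−1)/(31+21−2) = 30/50 = 0.600.
Mean = 31/(31+21) = 31/52 = 0.596.
This is the posterior mode — the MAP estimate.

0.600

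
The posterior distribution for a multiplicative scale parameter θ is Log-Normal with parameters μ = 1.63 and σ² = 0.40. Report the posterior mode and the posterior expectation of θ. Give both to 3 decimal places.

MAP: 3.421. Posterior mean: 6.234.

Mode = exp(μ − σ²) = exp(1.23) = 3.421.
Mean = exp(μ + σ²/2) = exp(1.830) = 6.234.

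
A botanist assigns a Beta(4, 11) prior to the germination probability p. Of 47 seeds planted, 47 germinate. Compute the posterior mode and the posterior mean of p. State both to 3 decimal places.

Posterior: Beta(4+47, 11+0) = Beta(51, 11).
Mode = (51−1)/(51+11−2) = 50/60 = 0.833.
Mean = 51/(51+11) = 51/62 = 0.823.

MAP = 0.833; posterior mean = 0.823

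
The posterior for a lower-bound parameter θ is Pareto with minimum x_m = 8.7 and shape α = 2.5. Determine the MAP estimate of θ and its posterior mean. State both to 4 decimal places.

The Pareto density is strictly decreasing on [x_m, ∞), so the mode is x_m = 8.7000.
Mean = α·x_m/(α−1) = 2.5·8.7/1.5 = 14.5000.
Mean > mode: the posterior has a right tail.

MAP: 8.7000. Posterior mean: 14.5000.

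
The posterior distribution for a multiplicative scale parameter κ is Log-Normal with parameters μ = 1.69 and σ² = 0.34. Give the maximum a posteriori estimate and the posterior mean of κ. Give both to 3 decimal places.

Mode = exp(μ − σ²) = exp(1.35) = 3.857.
Mean = exp(μ + σ²/2) = exp(1.860) = 6.424.

MAP = 3.857; posterior mean = 6.424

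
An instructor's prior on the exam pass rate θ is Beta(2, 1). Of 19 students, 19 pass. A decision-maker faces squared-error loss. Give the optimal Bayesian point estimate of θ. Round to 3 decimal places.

0.955

Posterior: Beta(2+19, 1+0) = Beta(21, 1).
Since β = 1 ≤ 1 and α > 1, the Beta density is monotone increasing on [0,1]; the mode is at 1.
Mean = 21/(21+1) = 0.955.
Squared-error loss ⇒ the optimal estimator is the posterior mean.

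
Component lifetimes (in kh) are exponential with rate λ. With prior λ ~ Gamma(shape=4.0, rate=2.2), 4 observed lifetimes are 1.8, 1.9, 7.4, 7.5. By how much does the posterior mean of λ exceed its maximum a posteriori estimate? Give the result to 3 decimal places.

Σ times = 18.6. Posterior: Gamma(shape = 4.0+4 = 8.0, rate = 2.2+18.6 = 20.8).
Mode = (α−1)/β = 7.0/20.8 = 0.337.
Mean = α/β = 8.0/20.8 = 0.385.
Difference = 0.385 − 0.337 = 0.048.

0.048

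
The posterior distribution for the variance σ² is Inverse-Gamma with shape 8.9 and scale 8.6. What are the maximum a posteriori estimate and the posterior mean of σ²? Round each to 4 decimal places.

Mode = β/(α+1) = 8.6/9.9 = 0.8687.
Mean = β/(α−1) = 8.6/7.9 = 1.0886.

MAP: 0.8687. Posterior mean: 1.0886.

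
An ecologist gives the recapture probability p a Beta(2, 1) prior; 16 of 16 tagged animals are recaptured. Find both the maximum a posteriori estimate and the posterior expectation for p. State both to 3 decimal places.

Posterior: Beta(2+16, 1+0) = Beta(18, 1).
Since β = 1 ≤ 1 and α > 1, the Beta density is monotone increasing on [0,1]; the mode is at 1.
Mean = 18/(18+1) = 0.947.
Mode > mean: the posterior has a left tail.

MAP = 1.000; posterior mean = 0.947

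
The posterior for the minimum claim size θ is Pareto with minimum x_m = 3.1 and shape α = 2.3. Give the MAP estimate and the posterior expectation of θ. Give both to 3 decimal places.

The Pareto density is strictly decreasing on [x_m, ∞), so the mode is x_m = 3.100.
Mean = α·x_m/(α−1) = 2.3·3.1/1.3 = 5.485.
The mean is pulled above the mode by the posterior's right skew.

θ_MAP = 3.100, E[θ|data] = 5.485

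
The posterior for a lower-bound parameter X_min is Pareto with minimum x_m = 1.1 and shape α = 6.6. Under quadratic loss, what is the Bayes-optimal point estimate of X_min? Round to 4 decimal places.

1.2964

The Pareto density is strictly decreasing on [x_m, ∞), so the mode is x_m = 1.1000.
Mean = α·x_m/(α−1) = 6.6·1.1/5.6 = 1.2964.
Quadratic loss ⇒ the optimal estimator is the posterior mean.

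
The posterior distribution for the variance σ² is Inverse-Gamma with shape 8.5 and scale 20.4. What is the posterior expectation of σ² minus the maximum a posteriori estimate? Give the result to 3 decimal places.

0.573

Mode = β/(α+1) = 20.4/9.5 = 2.147.
Mean = β/(α−1) = 20.4/7.5 = 2.720.
Difference = 2.720 − 2.147 = 0.573.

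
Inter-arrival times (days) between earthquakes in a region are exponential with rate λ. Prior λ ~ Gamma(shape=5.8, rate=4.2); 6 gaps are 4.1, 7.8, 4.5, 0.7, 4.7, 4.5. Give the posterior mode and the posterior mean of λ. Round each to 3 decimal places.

Σ times = 26.3. Posterior: Gamma(shape = 5.8+6 = 11.8, rate = 4.2+26.3 = 30.5).
Mode = (α−1)/β = 10.8/30.5 = 0.354.
Mean = α/β = 11.8/30.5 = 0.387.

MAP: 0.354. Posterior mean: 0.387.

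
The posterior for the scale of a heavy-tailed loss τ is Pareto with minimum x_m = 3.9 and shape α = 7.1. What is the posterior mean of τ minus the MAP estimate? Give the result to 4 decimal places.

0.6393

The Pareto density is strictly decreasing on [x_m, ∞), so the mode is x_m = 3.9000.
Mean = α·x_m/(α−1) = 7.1·3.9/6.1 = 4.5393.
Difference = 4.5393 − 3.9000 = 0.6393.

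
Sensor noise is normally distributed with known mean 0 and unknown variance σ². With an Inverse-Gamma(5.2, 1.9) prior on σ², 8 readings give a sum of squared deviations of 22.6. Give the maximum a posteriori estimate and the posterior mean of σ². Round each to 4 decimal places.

Posterior: Inverse-Gamma(shape = 5.2+8/2 = 9.2, scale = 1.9+22.6/2 = 13.2).
Mode = β/(α+1) = 13.2/10.2 = 1.2941.
Mean = β/(α−1) = 13.2/8.2 = 1.6098.

MAP = 1.2941; posterior mean = 1.6098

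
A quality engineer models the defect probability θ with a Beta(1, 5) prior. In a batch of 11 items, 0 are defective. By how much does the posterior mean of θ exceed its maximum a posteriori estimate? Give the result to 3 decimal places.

0.059

Posterior: Beta(1+0, 5+11) = Beta(1, 16).
Since α = 1 ≤ 1 and β > 1, the Beta density is monotone decreasing on [0,1]; the mode is at 0.
Mean = 1/(1+16) = 0.059.
Difference = 0.059 − 0.000 = 0.059.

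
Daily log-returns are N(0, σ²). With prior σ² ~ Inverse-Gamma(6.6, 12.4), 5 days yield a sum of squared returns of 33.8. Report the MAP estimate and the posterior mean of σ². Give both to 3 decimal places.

MAP estimate = 2.901, posterior mean = 3.617

Posterior: Inverse-Gamma(shape = 6.6+5/2 = 9.1, scale = 12.4+33.8/2 = 29.3).
Mode = β/(α+1) = 29.3/10.1 = 2.901.
Mean = β/(α−1) = 29.3/8.1 = 3.617.
Right-skewed posterior ⇒ mode < mean.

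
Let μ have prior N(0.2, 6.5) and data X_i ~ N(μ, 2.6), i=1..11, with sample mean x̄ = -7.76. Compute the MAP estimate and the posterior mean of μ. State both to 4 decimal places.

Posterior for μ is Normal. Precision-weighted mean: (1/6.5·0.2 + 11/2.6·-7.76) / (1/6.5 + 11/2.6) = -7.4807.
A Normal posterior is symmetric, so mode = mean.

MAP: -7.4807. Posterior mean: -7.4807.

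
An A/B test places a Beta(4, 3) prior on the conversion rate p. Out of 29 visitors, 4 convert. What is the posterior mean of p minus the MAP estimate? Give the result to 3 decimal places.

Posterior: Beta(4+4, 3+25) = Beta(8, 28).
Mode = (8−1)/(8+28−2) = 7/34 = 0.206.
Mean = 8/(8+28) = 8/36 = 0.222.
Difference = 0.222 − 0.206 = 0.016.
Right-skewed posterior ⇒ mode < mean.

0.016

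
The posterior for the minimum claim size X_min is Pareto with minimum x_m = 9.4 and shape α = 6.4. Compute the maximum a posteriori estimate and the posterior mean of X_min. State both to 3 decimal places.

The Pareto density is strictly decreasing on [x_m, ∞), so the mode is x_m = 9.400.
Mean = α·x_m/(α−1) = 6.4·9.4/5.4 = 11.141.

X_min_MAP = 9.400, E[X_min|data] = 11.141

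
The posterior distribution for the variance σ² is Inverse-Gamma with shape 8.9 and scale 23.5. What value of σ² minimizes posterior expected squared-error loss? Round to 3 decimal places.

2.975

Mode = β/(α+1) = 23.5/9.9 = 2.374.
Mean = β/(α−1) = 23.5/7.9 = 2.975.
Squared-error loss ⇒ the optimal estimator is the posterior mean.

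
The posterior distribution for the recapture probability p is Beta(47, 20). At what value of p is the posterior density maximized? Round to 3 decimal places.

Mode = (47−1)/(47+20−2) = 46/65 = 0.708.
Mean = 47/(47+20) = 47/67 = 0.701.
This is the posterior mode — the MAP estimate.

0.708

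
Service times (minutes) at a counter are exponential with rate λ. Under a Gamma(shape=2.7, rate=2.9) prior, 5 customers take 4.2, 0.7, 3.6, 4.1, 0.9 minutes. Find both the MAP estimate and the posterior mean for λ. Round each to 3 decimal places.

MAP = 0.409; posterior mean = 0.470

Σ times = 13.5. Posterior: Gamma(shape = 2.7+5 = 7.7, rate = 2.9+13.5 = 16.4).
Mode = (α−1)/β = 6.7/16.4 = 0.409.
Mean = α/β = 7.7/16.4 = 0.470.
The mean is pulled above the mode by the posterior's right skew.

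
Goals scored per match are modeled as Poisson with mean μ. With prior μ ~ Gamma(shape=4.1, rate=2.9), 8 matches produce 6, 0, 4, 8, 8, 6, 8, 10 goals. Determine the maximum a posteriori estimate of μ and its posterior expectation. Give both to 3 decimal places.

Σ counts = 50. Posterior: Gamma(shape = 4.1+50 = 54.1, rate = 2.9+8 = 10.9).
Mode = (α−1)/β = 53.1/10.9 = 4.872.
Mean = α/β = 54.1/10.9 = 4.963.

MAP = 4.872, posterior mean = 4.963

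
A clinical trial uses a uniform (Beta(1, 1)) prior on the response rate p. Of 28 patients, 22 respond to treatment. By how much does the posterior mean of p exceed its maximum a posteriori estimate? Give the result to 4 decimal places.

-0.0190

Posterior: Beta(1+22, 1+6) = Beta(23, 7).
Mode = (23−1)/(23+7−2) = 22/28 = 0.7857.
With a flat prior the MAP equals the MLE, 22/28.
Mean = 23/(23+7) = 23/30 = 0.7667.
Difference = 0.7667 − 0.7857 = -0.0190.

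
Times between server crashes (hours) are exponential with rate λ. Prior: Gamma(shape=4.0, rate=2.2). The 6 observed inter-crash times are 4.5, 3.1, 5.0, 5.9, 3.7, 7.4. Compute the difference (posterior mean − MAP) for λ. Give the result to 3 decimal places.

0.031

Σ times = 29.6. Posterior: Gamma(shape = 4.0+6 = 10.0, rate = 2.2+29.6 = 31.8).
Mode = (α−1)/β = 9.0/31.8 = 0.283.
Mean = α/β = 10.0/31.8 = 0.314.
Difference = 0.314 − 0.283 = 0.031.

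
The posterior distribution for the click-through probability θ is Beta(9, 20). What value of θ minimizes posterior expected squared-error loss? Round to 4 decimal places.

Mode = (9−1)/(9+20−2) = 8/27 = 0.2963.
Mean = 9/(9+20) = 9/29 = 0.3103.
Squared-error loss ⇒ the optimal estimator is the posterior mean.

0.3103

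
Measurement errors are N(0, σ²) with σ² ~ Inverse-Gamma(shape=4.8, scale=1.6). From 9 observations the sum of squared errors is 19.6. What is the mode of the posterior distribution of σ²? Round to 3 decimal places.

Posterior: Inverse-Gamma(shape = 4.8+9/2 = 9.3, scale = 1.6+19.6/2 = 11.4).
Mode = β/(α+1) = 11.4/10.3 = 1.107.
Mean = β/(α−1) = 11.4/8.3 = 1.373.
This is the posterior mode — the MAP estimate.

1.107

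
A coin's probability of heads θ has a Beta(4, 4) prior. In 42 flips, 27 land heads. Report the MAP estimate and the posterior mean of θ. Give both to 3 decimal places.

θ_MAP = 0.625, E[θ|data] = 0.620

Posterior: Beta(4+27, 4+15) = Beta(31, 19).
Mode = (31−1)/(31+19−2) = 30/48 = 0.625.
Mean = 31/(31+19) = 31/50 = 0.620.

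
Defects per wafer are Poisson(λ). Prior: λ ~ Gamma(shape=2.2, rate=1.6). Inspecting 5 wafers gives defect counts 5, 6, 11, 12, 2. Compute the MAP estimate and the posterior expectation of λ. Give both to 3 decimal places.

Σ counts = 36. Posterior: Gamma(shape = 2.2+36 = 38.2, rate = 1.6+5 = 6.6).
Mode = (α−1)/β = 37.2/6.6 = 5.636.
Mean = α/β = 38.2/6.6 = 5.788.

MAP: 5.636. Posterior mean: 5.788.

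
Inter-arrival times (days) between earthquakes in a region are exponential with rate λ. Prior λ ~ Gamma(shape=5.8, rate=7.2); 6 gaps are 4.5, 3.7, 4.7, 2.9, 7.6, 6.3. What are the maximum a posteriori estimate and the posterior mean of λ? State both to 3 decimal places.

MAP = 0.293, posterior mean = 0.320

Σ times = 29.7. Posterior: Gamma(shape = 5.8+6 = 11.8, rate = 7.2+29.7 = 36.9).
Mode = (α−1)/β = 10.8/36.9 = 0.293.
Mean = α/β = 11.8/36.9 = 0.320.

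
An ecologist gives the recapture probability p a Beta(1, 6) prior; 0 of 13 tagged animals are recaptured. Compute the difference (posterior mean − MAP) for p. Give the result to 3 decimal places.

0.050

Posterior: Beta(1+0, 6+13) = Beta(1, 19).
Since α = 1 ≤ 1 and β > 1, the Beta density is monotone decreasing on [0,1]; the mode is at 0.
Mean = 1/(1+19) = 0.050.
Difference = 0.050 − 0.000 = 0.050.
Right-skewed posterior ⇒ mode < mean.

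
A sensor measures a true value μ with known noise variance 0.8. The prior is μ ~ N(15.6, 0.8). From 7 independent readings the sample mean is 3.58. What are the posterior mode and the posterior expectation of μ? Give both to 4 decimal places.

μ_MAP = 5.0825, E[μ|data] = 5.0825

Posterior for μ is Normal. Precision-weighted mean: (1/0.8·15.6 + 7/0.8·3.58) / (1/0.8 + 7/0.8) = 5.0825.
A Normal posterior is symmetric, so mode = mean.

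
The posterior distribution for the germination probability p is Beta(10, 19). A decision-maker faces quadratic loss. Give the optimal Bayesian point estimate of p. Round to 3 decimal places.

0.345

Mode = (10−1)/(10+19−2) = 9/27 = 0.333.
Mean = 10/(10+19) = 10/29 = 0.345.
Quadratic loss ⇒ the optimal estimator is the posterior mean.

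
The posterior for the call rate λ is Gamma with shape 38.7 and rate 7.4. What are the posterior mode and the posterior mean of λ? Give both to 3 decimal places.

Mode = (α−1)/β = 37.7/7.4 = 5.095.
Mean = α/β = 38.7/7.4 = 5.230.
The posterior is right-skewed, so the mean exceeds the mode.

λ_MAP = 5.095, E[λ|data] = 5.230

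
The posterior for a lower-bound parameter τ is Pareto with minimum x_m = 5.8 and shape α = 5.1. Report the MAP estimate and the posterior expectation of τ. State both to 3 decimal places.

MAP = 5.800, posterior mean = 7.215

The Pareto density is strictly decreasing on [x_m, ∞), so the mode is x_m = 5.800.
Mean = α·x_m/(α−1) = 5.1·5.8/4.1 = 7.215.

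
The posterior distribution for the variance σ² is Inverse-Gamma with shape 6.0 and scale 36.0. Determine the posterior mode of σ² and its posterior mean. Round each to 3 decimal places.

Mode = β/(α+1) = 36.0/7.0 = 5.143.
Mean = β/(α−1) = 36.0/5.0 = 7.200.

MAP = 5.143; posterior mean = 7.200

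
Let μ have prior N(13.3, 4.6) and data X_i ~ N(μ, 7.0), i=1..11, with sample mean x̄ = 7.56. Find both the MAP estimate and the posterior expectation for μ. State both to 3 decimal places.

Posterior for μ is Normal. Precision-weighted mean: (1/4.6·13.3 + 11/7.0·7.56) / (1/4.6 + 11/7.0) = 8.258.
A Normal posterior is symmetric, so mode = mean.

MAP: 8.258. Posterior mean: 8.258.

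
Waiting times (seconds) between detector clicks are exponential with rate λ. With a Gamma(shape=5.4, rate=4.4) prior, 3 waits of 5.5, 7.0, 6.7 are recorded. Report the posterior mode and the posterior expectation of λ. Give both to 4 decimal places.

Σ times = 19.2. Posterior: Gamma(shape = 5.4+3 = 8.4, rate = 4.4+19.2 = 23.6).
Mode = (α−1)/β = 7.4/23.6 = 0.3136.
Mean = α/β = 8.4/23.6 = 0.3559.

λ_MAP = 0.3136, E[λ|data] = 0.3559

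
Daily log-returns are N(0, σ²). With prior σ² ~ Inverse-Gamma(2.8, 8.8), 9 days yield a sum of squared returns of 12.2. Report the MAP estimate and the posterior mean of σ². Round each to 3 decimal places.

MAP: 1.795. Posterior mean: 2.365.

Posterior: Inverse-Gamma(shape = 2.8+9/2 = 7.3, scale = 8.8+12.2/2 = 14.9).
Mode = β/(α+1) = 14.9/8.3 = 1.795.
Mean = β/(α−1) = 14.9/6.3 = 2.365.
The posterior is right-skewed, so the mean exceeds the mode.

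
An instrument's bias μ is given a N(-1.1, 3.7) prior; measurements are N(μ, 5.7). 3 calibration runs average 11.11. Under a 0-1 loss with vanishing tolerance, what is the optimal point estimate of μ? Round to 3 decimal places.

Posterior for μ is Normal. Precision-weighted mean: (1/3.7·-1.1 + 3/5.7·11.11) / (1/3.7 + 3/5.7) = 6.967.
A Normal posterior is symmetric, so mode = mean.
This is the posterior mode — the MAP estimate.

6.967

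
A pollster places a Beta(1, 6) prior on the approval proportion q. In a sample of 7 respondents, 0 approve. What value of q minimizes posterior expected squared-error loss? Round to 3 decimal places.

0.071

Posterior: Beta(1+0, 6+7) = Beta(1, 13).
Since α = 1 ≤ 1 and β > 1, the Beta density is monotone decreasing on [0,1]; the mode is at 0.
Mean = 1/(1+13) = 0.071.
Squared-error loss ⇒ the optimal estimator is the posterior mean.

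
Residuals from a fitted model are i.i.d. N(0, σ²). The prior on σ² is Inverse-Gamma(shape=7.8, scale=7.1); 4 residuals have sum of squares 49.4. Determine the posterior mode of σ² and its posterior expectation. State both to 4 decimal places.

Posterior: Inverse-Gamma(shape = 7.8+4/2 = 9.8, scale = 7.1+49.4/2 = 31.8).
Mode = β/(α+1) = 31.8/10.8 = 2.9444.
Mean = β/(α−1) = 31.8/8.8 = 3.6136.

MAP: 2.9444. Posterior mean: 3.6136.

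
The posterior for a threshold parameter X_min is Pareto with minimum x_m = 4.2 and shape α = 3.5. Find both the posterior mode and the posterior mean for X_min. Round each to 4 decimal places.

X_min_MAP = 4.2000, E[X_min|data] = 5.8800

The Pareto density is strictly decreasing on [x_m, ∞), so the mode is x_m = 4.2000.
Mean = α·x_m/(α−1) = 3.5·4.2/2.5 = 5.8800.
Mean > mode: the posterior has a right tail.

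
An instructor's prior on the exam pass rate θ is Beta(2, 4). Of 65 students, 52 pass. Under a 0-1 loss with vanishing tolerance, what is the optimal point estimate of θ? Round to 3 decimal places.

Posterior: Beta(2+52, 4+13) = Beta(54, 17).
Mode = (54−1)/(54+17−2) = 53/69 = 0.768.
Mean = 54/(54+17) = 54/71 = 0.761.
This is the posterior mode — the MAP estimate.

0.768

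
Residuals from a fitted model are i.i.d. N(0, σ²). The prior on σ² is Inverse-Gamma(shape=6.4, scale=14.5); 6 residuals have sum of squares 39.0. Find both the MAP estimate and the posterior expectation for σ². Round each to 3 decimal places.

Posterior: Inverse-Gamma(shape = 6.4+6/2 = 9.4, scale = 14.5+39.0/2 = 34.0).
Mode = β/(α+1) = 34.0/10.4 = 3.269.
Mean = β/(α−1) = 34.0/8.4 = 4.048.

σ²_MAP = 3.269, E[σ²|data] = 4.048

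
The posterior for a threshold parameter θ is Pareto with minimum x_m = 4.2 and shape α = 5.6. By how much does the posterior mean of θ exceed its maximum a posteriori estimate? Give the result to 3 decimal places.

0.913

The Pareto density is strictly decreasing on [x_m, ∞), so the mode is x_m = 4.200.
Mean = α·x_m/(α−1) = 5.6·4.2/4.6 = 5.113.
Difference = 5.113 − 4.200 = 0.913.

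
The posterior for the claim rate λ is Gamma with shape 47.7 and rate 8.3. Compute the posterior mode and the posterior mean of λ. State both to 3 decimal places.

posterior mode = 5.627, posterior mean = 5.747

Mode = (α−1)/β = 46.7/8.3 = 5.627.
Mean = α/β = 47.7/8.3 = 5.747.
Mean > mode: the posterior has a right tail.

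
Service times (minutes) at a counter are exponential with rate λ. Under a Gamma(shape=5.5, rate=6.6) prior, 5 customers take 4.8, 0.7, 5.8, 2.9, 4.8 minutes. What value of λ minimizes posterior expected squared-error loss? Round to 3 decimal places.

Σ times = 19.0. Posterior: Gamma(shape = 5.5+5 = 10.5, rate = 6.6+19.0 = 25.6).
Mode = (α−1)/β = 9.5/25.6 = 0.371.
Mean = α/β = 10.5/25.6 = 0.410.
Squared-error loss ⇒ the optimal estimator is the posterior mean.

0.410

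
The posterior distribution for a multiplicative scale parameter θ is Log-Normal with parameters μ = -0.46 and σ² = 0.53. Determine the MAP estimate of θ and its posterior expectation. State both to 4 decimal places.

Mode = exp(μ − σ²) = exp(-0.99) = 0.3716.
Mean = exp(μ + σ²/2) = exp(-0.195) = 0.8228.

MAP = 0.3716, posterior mean = 0.8228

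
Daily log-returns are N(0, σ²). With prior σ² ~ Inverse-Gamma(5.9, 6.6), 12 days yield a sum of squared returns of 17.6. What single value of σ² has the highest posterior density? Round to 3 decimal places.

Posterior: Inverse-Gamma(shape = 5.9+12/2 = 11.9, scale = 6.6+17.6/2 = 15.4).
Mode = β/(α+1) = 15.4/12.9 = 1.194.
Mean = β/(α−1) = 15.4/10.9 = 1.413.
This is the posterior mode — the MAP estimate.

1.194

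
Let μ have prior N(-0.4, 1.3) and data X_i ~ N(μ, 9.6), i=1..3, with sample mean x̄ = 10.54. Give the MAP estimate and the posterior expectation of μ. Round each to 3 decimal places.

MAP estimate = 2.760, posterior expectation = 2.760

Posterior for μ is Normal. Precision-weighted mean: (1/1.3·-0.4 + 3/9.6·10.54) / (1/1.3 + 3/9.6) = 2.760.
A Normal posterior is symmetric, so mode = mean.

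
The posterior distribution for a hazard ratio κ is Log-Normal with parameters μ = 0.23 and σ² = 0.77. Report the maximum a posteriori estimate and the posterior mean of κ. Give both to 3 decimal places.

Mode = exp(μ − σ²) = exp(-0.54) = 0.583.
Mean = exp(μ + σ²/2) = exp(0.615) = 1.850.

MAP: 0.583. Posterior mean: 1.850.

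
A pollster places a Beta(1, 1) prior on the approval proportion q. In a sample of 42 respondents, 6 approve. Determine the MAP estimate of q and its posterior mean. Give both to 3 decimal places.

Posterior: Beta(1+6, 1+36) = Beta(7, 37).
Mode = (7−1)/(7+37−2) = 6/42 = 0.143.
Mean = 7/(7+37) = 7/44 = 0.159.

MAP estimate = 0.143, posterior mean = 0.159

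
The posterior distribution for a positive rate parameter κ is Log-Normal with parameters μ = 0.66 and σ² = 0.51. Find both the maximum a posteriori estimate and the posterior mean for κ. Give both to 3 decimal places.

Mode = exp(μ − σ²) = exp(0.15) = 1.162.
Mean = exp(μ + σ²/2) = exp(0.915) = 2.497.

maximum a posteriori estimate = 1.162, posterior mean = 2.497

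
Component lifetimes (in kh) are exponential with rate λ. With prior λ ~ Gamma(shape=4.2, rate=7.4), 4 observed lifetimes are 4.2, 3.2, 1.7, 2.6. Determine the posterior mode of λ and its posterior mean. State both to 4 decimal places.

Σ times = 11.7. Posterior: Gamma(shape = 4.2+4 = 8.2, rate = 7.4+11.7 = 19.1).
Mode = (α−1)/β = 7.2/19.1 = 0.3770.
Mean = α/β = 8.2/19.1 = 0.4293.

MAP: 0.3770. Posterior mean: 0.4293.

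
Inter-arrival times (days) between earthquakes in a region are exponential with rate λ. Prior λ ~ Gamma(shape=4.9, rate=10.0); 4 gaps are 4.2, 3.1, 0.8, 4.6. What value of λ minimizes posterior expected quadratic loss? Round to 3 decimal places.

0.392

Σ times = 12.7. Posterior: Gamma(shape = 4.9+4 = 8.9, rate = 10.0+12.7 = 22.7).
Mode = (α−1)/β = 7.9/22.7 = 0.348.
Mean = α/β = 8.9/22.7 = 0.392.
Quadratic loss ⇒ the optimal estimator is the posterior mean.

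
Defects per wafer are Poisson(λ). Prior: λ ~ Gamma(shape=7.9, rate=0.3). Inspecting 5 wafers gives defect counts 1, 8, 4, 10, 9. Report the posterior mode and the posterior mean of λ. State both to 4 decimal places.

λ_MAP = 7.3396, E[λ|data] = 7.5283

Σ counts = 32. Posterior: Gamma(shape = 7.9+32 = 39.9, rate = 0.3+5 = 5.3).
Mode = (α−1)/β = 38.9/5.3 = 7.3396.
Mean = α/β = 39.9/5.3 = 7.5283.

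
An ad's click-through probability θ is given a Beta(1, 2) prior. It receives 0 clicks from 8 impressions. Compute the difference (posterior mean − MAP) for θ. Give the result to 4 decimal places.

Posterior: Beta(1+0, 2+8) = Beta(1, 10).
Since α = 1 ≤ 1 and β > 1, the Beta density is monotone decreasing on [0,1]; the mode is at 0.
Mean = 1/(1+10) = 0.0909.
Difference = 0.0909 − 0.0000 = 0.0909.
Mean > mode: the posterior has a right tail.

0.0909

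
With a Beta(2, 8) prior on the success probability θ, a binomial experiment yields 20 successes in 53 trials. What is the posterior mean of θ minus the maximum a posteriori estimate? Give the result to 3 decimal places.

0.005

Posterior: Beta(2+20, 8+33) = Beta(22, 41).
Mode = (22−1)/(22+41−2) = 21/61 = 0.344.
Mean = 22/(22+41) = 22/63 = 0.349.
Difference = 0.349 − 0.344 = 0.005.
The mean is pulled above the mode by the posterior's right skew.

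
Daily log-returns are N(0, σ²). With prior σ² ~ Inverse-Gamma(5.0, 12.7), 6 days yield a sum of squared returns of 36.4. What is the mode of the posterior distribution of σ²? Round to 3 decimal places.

3.433

Posterior: Inverse-Gamma(shape = 5.0+6/2 = 8.0, scale = 12.7+36.4/2 = 30.9).
Mode = β/(α+1) = 30.9/9.0 = 3.433.
Mean = β/(α−1) = 30.9/7.0 = 4.414.
This is the posterior mode — the MAP estimate.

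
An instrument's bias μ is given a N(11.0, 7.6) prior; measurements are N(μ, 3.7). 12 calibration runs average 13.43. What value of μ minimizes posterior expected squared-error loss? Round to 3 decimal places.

Posterior for μ is Normal. Precision-weighted mean: (1/7.6·11.0 + 12/3.7·13.43) / (1/7.6 + 12/3.7) = 13.335.
A Normal posterior is symmetric, so mode = mean.
Squared-error loss ⇒ the optimal estimator is the posterior mean.

13.335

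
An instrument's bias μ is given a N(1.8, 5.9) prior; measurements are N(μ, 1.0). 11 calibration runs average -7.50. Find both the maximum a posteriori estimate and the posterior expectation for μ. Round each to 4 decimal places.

μ_MAP = -7.3589, E[μ|data] = -7.3589

Posterior for μ is Normal. Precision-weighted mean: (1/5.9·1.8 + 11/1.0·-7.50) / (1/5.9 + 11/1.0) = -7.3589.
A Normal posterior is symmetric, so mode = mean.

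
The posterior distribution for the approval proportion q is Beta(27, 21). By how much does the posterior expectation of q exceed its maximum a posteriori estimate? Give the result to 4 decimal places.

Mode = (27−1)/(27+21−2) = 26/46 = 0.5652.
Mean = 27/(27+21) = 27/48 = 0.5625.
Difference = 0.5625 − 0.5652 = -0.0027.

-0.0027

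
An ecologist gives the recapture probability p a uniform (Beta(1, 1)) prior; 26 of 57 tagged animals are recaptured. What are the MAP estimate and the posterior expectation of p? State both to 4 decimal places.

Posterior: Beta(1+26, 1+31) = Beta(27, 32).
Mode = (27−1)/(27+32−2) = 26/57 = 0.4561.
With a flat prior the MAP equals the MLE, 26/57.
Mean = 27/(27+32) = 27/59 = 0.4576.

MAP: 0.4561. Posterior mean: 0.4576.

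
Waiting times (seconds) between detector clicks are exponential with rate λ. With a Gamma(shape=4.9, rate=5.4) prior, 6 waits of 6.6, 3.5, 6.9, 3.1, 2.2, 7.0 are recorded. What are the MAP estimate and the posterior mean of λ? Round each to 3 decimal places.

MAP: 0.285. Posterior mean: 0.314.

Σ times = 29.3. Posterior: Gamma(shape = 4.9+6 = 10.9, rate = 5.4+29.3 = 34.7).
Mode = (α−1)/β = 9.9/34.7 = 0.285.
Mean = α/β = 10.9/34.7 = 0.314.
The posterior is right-skewed, so the mean exceeds the mode.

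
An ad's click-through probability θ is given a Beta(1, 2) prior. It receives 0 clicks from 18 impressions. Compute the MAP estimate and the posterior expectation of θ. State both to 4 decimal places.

Posterior: Beta(1+0, 2+18) = Beta(1, 20).
Since α = 1 ≤ 1 and β > 1, the Beta density is monotone decreasing on [0,1]; the mode is at 0.
Mean = 1/(1+20) = 0.0476.
The mean is pulled above the mode by the posterior's right skew.

MAP estimate = 0.0000, posterior expectation = 0.0476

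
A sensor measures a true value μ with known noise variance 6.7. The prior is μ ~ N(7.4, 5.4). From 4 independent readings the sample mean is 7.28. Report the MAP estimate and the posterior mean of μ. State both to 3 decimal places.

Posterior for μ is Normal. Precision-weighted mean: (1/5.4·7.4 + 4/6.7·7.28) / (1/5.4 + 4/6.7) = 7.308.
A Normal posterior is symmetric, so mode = mean.

MAP: 7.308. Posterior mean: 7.308.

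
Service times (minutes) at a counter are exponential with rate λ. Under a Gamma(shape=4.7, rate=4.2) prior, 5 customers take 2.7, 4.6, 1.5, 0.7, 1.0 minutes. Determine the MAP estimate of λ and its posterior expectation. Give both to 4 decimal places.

MAP = 0.5918; posterior mean = 0.6599

Σ times = 10.5. Posterior: Gamma(shape = 4.7+5 = 9.7, rate = 4.2+10.5 = 14.7).
Mode = (α−1)/β = 8.7/14.7 = 0.5918.
Mean = α/β = 9.7/14.7 = 0.6599.
Right-skewed posterior ⇒ mode < mean.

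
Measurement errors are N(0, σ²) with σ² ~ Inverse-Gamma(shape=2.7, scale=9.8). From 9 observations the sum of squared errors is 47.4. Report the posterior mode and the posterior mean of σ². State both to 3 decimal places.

MAP: 4.085. Posterior mean: 5.403.

Posterior: Inverse-Gamma(shape = 2.7+9/2 = 7.2, scale = 9.8+47.4/2 = 33.5).
Mode = β/(α+1) = 33.5/8.2 = 4.085.
Mean = β/(α−1) = 33.5/6.2 = 5.403.
Right-skewed posterior ⇒ mode < mean.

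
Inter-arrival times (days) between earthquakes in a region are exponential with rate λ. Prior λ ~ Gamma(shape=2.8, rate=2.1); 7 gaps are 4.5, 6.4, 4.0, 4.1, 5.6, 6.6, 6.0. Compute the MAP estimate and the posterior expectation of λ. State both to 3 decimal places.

Σ times = 37.2. Posterior: Gamma(shape = 2.8+7 = 9.8, rate = 2.1+37.2 = 39.3).
Mode = (α−1)/β = 8.8/39.3 = 0.224.
Mean = α/β = 9.8/39.3 = 0.249.
Right-skewed posterior ⇒ mode < mean.

λ_MAP = 0.224, E[λ|data] = 0.249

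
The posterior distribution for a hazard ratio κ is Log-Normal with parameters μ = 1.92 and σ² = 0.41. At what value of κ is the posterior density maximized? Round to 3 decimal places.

4.527

Mode = exp(μ − σ²) = exp(1.51) = 4.527.
Mean = exp(μ + σ²/2) = exp(2.125) = 8.373.
This is the posterior mode — the MAP estimate.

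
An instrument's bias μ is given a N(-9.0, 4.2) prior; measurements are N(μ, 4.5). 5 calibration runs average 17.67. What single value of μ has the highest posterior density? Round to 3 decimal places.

12.964

Posterior for μ is Normal. Precision-weighted mean: (1/4.2·-9.0 + 5/4.5·17.67) / (1/4.2 + 5/4.5) = 12.964.
A Normal posterior is symmetric, so mode = mean.
This is the posterior mode — the MAP estimate.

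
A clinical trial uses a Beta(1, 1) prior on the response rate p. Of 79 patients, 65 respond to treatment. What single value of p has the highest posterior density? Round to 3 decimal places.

0.823

Posterior: Beta(1+65, 1+14) = Beta(66, 15).
Mode = (66−1)/(66+15−2) = 65/79 = 0.823.
With a flat prior the MAP equals the MLE, 65/79.
Mean = 66/(66+15) = 66/81 = 0.815.
This is the posterior mode — the MAP estimate.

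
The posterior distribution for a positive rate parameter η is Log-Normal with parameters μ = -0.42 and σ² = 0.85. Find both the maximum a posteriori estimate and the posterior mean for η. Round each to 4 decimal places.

MAP = 0.2808; posterior mean = 1.0050

Mode = exp(μ − σ²) = exp(-1.27) = 0.2808.
Mean = exp(μ + σ²/2) = exp(0.005) = 1.0050.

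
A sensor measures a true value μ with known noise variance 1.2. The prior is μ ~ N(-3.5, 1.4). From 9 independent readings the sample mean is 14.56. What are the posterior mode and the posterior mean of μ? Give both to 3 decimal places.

MAP: 12.990. Posterior mean: 12.990.

Posterior for μ is Normal. Precision-weighted mean: (1/1.4·-3.5 + 9/1.2·14.56) / (1/1.4 + 9/1.2) = 12.990.
A Normal posterior is symmetric, so mode = mean.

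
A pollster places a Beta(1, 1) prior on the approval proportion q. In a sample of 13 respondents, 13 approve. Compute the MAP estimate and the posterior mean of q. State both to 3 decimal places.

Posterior: Beta(1+13, 1+0) = Beta(14, 1).
Since β = 1 ≤ 1 and α > 1, the Beta density is monotone increasing on [0,1]; the mode is at 1.
Mean = 14/(14+1) = 0.933.

MAP estimate = 1.000, posterior mean = 0.933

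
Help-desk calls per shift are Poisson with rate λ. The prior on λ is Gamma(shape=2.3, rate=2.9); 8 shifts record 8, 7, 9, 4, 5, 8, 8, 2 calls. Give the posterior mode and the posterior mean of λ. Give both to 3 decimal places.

MAP: 4.798. Posterior mean: 4.890.

Σ counts = 51. Posterior: Gamma(shape = 2.3+51 = 53.3, rate = 2.9+8 = 10.9).
Mode = (α−1)/β = 52.3/10.9 = 4.798.
Mean = α/β = 53.3/10.9 = 4.890.
The posterior is right-skewed, so the mean exceeds the mode.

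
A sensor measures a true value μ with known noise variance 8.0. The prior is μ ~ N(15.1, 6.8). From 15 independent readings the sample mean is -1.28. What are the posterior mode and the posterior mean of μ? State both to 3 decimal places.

Posterior for μ is Normal. Precision-weighted mean: (1/6.8·15.1 + 15/8.0·-1.28) / (1/6.8 + 15/8.0) = -0.089.
A Normal posterior is symmetric, so mode = mean.

MAP: -0.089. Posterior mean: -0.089.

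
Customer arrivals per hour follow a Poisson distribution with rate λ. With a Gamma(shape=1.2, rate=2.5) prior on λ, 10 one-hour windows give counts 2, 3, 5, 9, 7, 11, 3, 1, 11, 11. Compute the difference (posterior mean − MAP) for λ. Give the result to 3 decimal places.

0.080

Σ counts = 63. Posterior: Gamma(shape = 1.2+63 = 64.2, rate = 2.5+10 = 12.5).
Mode = (α−1)/β = 63.2/12.5 = 5.056.
Mean = α/β = 64.2/12.5 = 5.136.
Difference = 5.136 − 5.056 = 0.080.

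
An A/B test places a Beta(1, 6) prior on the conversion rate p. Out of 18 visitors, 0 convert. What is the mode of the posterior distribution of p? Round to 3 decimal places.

Posterior: Beta(1+0, 6+18) = Beta(1, 24).
Since α = 1 ≤ 1 and β > 1, the Beta density is monotone decreasing on [0,1]; the mode is at 0.
Mean = 1/(1+24) = 0.040.
This is the posterior mode — the MAP estimate.

0.000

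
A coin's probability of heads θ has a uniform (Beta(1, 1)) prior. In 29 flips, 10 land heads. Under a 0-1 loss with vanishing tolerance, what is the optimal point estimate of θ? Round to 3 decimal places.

Posterior: Beta(1+10, 1+19) = Beta(11, 20).
Mode = (11−1)/(11+20−2) = 10/29 = 0.345.
With a flat prior the MAP equals the MLE, 10/29.
Mean = 11/(11+20) = 11/31 = 0.355.
This is the posterior mode — the MAP estimate.

0.345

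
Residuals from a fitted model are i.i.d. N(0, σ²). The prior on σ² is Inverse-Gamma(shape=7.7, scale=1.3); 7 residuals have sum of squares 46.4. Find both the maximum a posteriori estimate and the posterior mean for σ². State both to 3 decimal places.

Posterior: Inverse-Gamma(shape = 7.7+7/2 = 11.2, scale = 1.3+46.4/2 = 24.5).
Mode = β/(α+1) = 24.5/12.2 = 2.008.
Mean = β/(α−1) = 24.5/10.2 = 2.402.
Mean > mode: the posterior has a right tail.

MAP = 2.008; posterior mean = 2.402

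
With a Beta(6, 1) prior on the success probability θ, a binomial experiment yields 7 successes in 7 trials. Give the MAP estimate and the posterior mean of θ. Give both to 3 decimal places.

MAP = 1.000, posterior mean = 0.929

Posterior: Beta(6+7, 1+0) = Beta(13, 1).
Since β = 1 ≤ 1 and α > 1, the Beta density is monotone increasing on [0,1]; the mode is at 1.
Mean = 13/(13+1) = 0.929.
The mean is pulled below the mode by the posterior's left skew.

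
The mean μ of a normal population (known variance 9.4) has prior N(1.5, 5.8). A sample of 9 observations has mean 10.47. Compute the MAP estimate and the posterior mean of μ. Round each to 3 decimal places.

MAP estimate = 9.101, posterior mean = 9.101

Posterior for μ is Normal. Precision-weighted mean: (1/5.8·1.5 + 9/9.4·10.47) / (1/5.8 + 9/9.4) = 9.101.
A Normal posterior is symmetric, so mode = mean.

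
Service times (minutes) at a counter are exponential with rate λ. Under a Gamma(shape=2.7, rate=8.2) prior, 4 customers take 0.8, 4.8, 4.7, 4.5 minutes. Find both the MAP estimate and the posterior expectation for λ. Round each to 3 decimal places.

Σ times = 14.8. Posterior: Gamma(shape = 2.7+4 = 6.7, rate = 8.2+14.8 = 23.0).
Mode = (α−1)/β = 5.7/23.0 = 0.248.
Mean = α/β = 6.7/23.0 = 0.291.

MAP = 0.248; posterior mean = 0.291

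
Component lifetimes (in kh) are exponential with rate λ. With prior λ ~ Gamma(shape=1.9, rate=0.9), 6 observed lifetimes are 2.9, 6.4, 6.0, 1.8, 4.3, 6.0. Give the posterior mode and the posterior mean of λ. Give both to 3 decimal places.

MAP = 0.244; posterior mean = 0.279

Σ times = 27.4. Posterior: Gamma(shape = 1.9+6 = 7.9, rate = 0.9+27.4 = 28.3).
Mode = (α−1)/β = 6.9/28.3 = 0.244.
Mean = α/β = 7.9/28.3 = 0.279.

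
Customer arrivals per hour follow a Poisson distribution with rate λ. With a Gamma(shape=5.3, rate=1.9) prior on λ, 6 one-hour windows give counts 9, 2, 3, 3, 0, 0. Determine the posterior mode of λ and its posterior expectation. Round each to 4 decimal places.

λ_MAP = 2.6962, E[λ|data] = 2.8228

Σ counts = 17. Posterior: Gamma(shape = 5.3+17 = 22.3, rate = 1.9+6 = 7.9).
Mode = (α−1)/β = 21.3/7.9 = 2.6962.
Mean = α/β = 22.3/7.9 = 2.8228.
Mean > mode: the posterior has a right tail.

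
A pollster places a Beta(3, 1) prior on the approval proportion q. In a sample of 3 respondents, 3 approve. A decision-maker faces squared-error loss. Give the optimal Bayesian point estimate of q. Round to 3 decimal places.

Posterior: Beta(3+3, 1+0) = Beta(6, 1).
Since β = 1 ≤ 1 and α > 1, the Beta density is monotone increasing on [0,1]; the mode is at 1.
Mean = 6/(6+1) = 0.857.
Squared-error loss ⇒ the optimal estimator is the posterior mean.

0.857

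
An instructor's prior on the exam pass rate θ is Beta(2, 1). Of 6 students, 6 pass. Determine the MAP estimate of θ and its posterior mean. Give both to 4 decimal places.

MAP estimate = 1.0000, posterior mean = 0.8889

Posterior: Beta(2+6, 1+0) = Beta(8, 1).
Since β = 1 ≤ 1 and α > 1, the Beta density is monotone increasing on [0,1]; the mode is at 1.
Mean = 8/(8+1) = 0.8889.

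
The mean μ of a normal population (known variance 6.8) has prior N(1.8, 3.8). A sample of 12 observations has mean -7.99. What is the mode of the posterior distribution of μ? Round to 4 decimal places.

Posterior for μ is Normal. Precision-weighted mean: (1/3.8·1.8 + 12/6.8·-7.99) / (1/3.8 + 12/6.8) = -6.7195.
A Normal posterior is symmetric, so mode = mean.
This is the posterior mode — the MAP estimate.

-6.7195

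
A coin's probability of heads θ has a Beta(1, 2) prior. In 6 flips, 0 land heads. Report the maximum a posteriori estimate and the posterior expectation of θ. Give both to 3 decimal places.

Posterior: Beta(1+0, 2+6) = Beta(1, 8).
Since α = 1 ≤ 1 and β > 1, the Beta density is monotone decreasing on [0,1]; the mode is at 0.
Mean = 1/(1+8) = 0.111.

θ_MAP = 0.000, E[θ|data] = 0.111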